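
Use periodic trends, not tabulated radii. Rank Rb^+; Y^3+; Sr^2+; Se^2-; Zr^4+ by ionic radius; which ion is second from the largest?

Isoelectronic series (36 e⁻ each). Size is set by nuclear charge: more protons means a smaller ion. Zr^4+ (Z=40), Y^3+ (Z=39), Sr^2+ (Z=38), Rb^+ (Z=37), Se^2- (Z=34).
So the order is Zr^4+ < Y^3+ < Sr^2+ < Rb^+ < Se^2-; the 2nd-largest ion is Rb^+.

Rb^+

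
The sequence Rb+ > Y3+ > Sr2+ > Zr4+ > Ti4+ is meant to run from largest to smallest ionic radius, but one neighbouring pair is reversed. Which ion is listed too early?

Y3+

The pair Y3+, Sr2+ is the wrong way round — they are isoelectronic (36 e⁻) and Y has more protons than Sr (39 vs 38), making Y3+ smaller. All other adjacent pairs agree with periodic trends, so Y3+ is the misplaced ion.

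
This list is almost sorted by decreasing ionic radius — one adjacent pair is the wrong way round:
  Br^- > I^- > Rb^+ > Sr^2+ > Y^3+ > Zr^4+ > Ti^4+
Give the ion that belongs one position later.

Check each adjacent pair. Br^- and I^- are reversed: same group and charge — period 4 sits above period 5, so Br^- is smaller. No other neighbouring pair contradicts the periodic trends, so Br^- is the ion listed too early.

Br^-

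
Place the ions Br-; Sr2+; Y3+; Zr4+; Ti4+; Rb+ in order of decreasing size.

Electron counts and nuclear charges: Ti4+ (Z=22, 18 e⁻), Zr4+ (Z=40, 36 e⁻), Y3+ (Z=39, 36 e⁻), Sr2+ (Z=38, 36 e⁻), Rb+ (Z=37, 36 e⁻), Br- (Z=35, 36 e⁻). Ti4+ < Zr4+ (same group, 1 shell fewer); Zr4+ < Y3+ (isoelectronic, higher Z=40 is smaller); Y3+ < Sr2+ (isoelectronic, higher Z=39 is smaller); Sr2+ < Rb+ (isoelectronic, higher Z=38 is smaller); Rb+ < Br- (isoelectronic, higher Z=37 is smaller).

Br- > Rb+ > Sr2+ > Y3+ > Zr4+ > Ti4+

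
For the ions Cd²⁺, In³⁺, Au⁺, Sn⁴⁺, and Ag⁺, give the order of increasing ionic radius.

Sn⁴⁺ < In³⁺ < Cd²⁺ < Ag⁺ < Au⁺

First list Z and electron count for each: Sn⁴⁺ has 46 e⁻ (Z=50), In³⁺ has 46 e⁻ (Z=49), Cd²⁺ has 46 e⁻ (Z=48), Ag⁺ has 46 e⁻ (Z=47), Au⁺ has 78 e⁻ (Z=79). Sn⁴⁺ < In³⁺ (isoelectronic, higher Z=50 is smaller); In³⁺ < Cd²⁺ (isoelectronic, higher Z=49 is smaller); Cd²⁺ < Ag⁺ (both 46 e⁻, Z=48>47); Ag⁺ < Au⁺ (same group, 1 shell fewer).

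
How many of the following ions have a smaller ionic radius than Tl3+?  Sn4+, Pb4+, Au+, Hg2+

2

Electron counts and nuclear charges: Sn4+ (Z=50, 46 e⁻), Pb4+ (Z=82, 78 e⁻), Tl3+ (Z=81, 78 e⁻), Hg2+ (Z=80, 78 e⁻), Au+ (Z=79, 78 e⁻). Sn4+ < Pb4+ (same group, period 5 vs 6); Pb4+ < Tl3+ (both 78 e⁻, Z=82>81); Tl3+ < Hg2+ (isoelectronic, higher Z=81 is smaller); Hg2+ < Au+ (isoelectronic, higher Z=80 is smaller).
Overall: Sn4+ < Pb4+ < Tl3+ < Hg2+ < Au+. Tl3+ has 2 below it and 2 above. That's 2.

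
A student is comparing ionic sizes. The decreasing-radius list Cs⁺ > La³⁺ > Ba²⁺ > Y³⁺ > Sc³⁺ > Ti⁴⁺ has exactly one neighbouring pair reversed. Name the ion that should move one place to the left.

The pair La³⁺, Ba²⁺ is the wrong way round — they are isoelectronic (54 e⁻) and La has more protons than Ba (57 vs 56), making La³⁺ smaller. All other adjacent pairs agree with periodic trends, so Ba²⁺ is the misplaced ion.

Ba²⁺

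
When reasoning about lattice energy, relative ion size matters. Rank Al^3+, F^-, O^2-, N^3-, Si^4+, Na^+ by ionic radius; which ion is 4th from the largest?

Na^+

All of these have 10 electrons (isoelectronic). With the same electron cloud, the ion with the most protons pulls it in tightest. Nuclear charges: Si^4+ (Z=14), Al^3+ (Z=13), Na^+ (Z=11), F^- (Z=9), O^2- (Z=8), N^3- (Z=7). Highest Z is smallest.
So the order is Si^4+ < Al^3+ < Na^+ < F^- < O^2- < N^3-; the 4th-largest ion is Na^+.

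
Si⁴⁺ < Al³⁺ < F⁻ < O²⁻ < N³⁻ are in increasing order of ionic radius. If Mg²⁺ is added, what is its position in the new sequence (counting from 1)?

Isoelectronic series (10 e⁻ each). Size is set by nuclear charge: more protons means a smaller ion. Si⁴⁺ (Z=14), Al³⁺ (Z=13), Mg²⁺ (Z=12), F⁻ (Z=9), O²⁻ (Z=8), N³⁻ (Z=7).
Putting Mg²⁺ in gives Si⁴⁺ < Al³⁺ < Mg²⁺ < F⁻ < O²⁻ < N³⁻; it lands at slot 3.

3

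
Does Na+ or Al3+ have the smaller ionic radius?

Al3+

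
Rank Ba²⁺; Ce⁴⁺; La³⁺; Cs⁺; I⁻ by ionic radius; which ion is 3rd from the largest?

Each ion has 54 electrons. The ranking follows nuclear charge in reverse — greater Z gives a smaller radius. Ce⁴⁺ (Z=58), La³⁺ (Z=57), Ba²⁺ (Z=56), Cs⁺ (Z=55), I⁻ (Z=53).
So the order is Ce⁴⁺ < La³⁺ < Ba²⁺ < Cs⁺ < I⁻; the 3rd-largest ion is Ba²⁺.

Ba²⁺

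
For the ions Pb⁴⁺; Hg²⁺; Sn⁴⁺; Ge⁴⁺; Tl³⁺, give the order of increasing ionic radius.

First list Z and electron count for each: Ge⁴⁺ (Z=32, 28 e⁻), Sn⁴⁺ (Z=50, 46 e⁻), Pb⁴⁺ (Z=82, 78 e⁻), Tl³⁺ (Z=81, 78 e⁻), Hg²⁺ (Z=80, 78 e⁻). Ge⁴⁺ < Sn⁴⁺ (same group, period 4 vs 5); Sn⁴⁺ < Pb⁴⁺ (same group, 1 shell fewer); Pb⁴⁺ < Tl³⁺ (both 78 e⁻, Z=82>81); Tl³⁺ < Hg²⁺ (isoelectronic, higher Z=81 is smaller).

Ge⁴⁺ < Sn⁴⁺ < Pb⁴⁺ < Tl³⁺ < Hg²⁺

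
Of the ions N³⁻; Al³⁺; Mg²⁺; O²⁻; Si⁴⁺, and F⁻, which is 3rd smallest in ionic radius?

Mg²⁺

Each ion has 10 electrons. The ranking follows nuclear charge in reverse — greater Z gives a smaller radius. Si⁴⁺ (Z=14), Al³⁺ (Z=13), Mg²⁺ (Z=12), F⁻ (Z=9), O²⁻ (Z=8), N³⁻ (Z=7).
So the order is Si⁴⁺ < Al³⁺ < Mg²⁺ < F⁻ < O²⁻ < N³⁻; the 3rd-smallest ion is Mg²⁺.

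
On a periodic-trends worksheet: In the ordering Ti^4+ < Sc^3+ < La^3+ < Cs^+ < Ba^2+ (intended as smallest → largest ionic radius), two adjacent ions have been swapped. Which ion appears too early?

Cs^+

The pair Cs^+, Ba^2+ is the wrong way round — they are isoelectronic (54 e⁻) and Ba has more protons than Cs (56 vs 55), making Ba^2+ smaller. All other adjacent pairs agree with periodic trends, so Cs^+ is the misplaced ion.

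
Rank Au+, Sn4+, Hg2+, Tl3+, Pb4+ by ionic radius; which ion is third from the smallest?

First list Z and electron count for each: Sn4+: 46 e⁻, Z=50, Pb4+: 78 e⁻, Z=82, Tl3+: 78 e⁻, Z=81, Hg2+: 78 e⁻, Z=80, Au+: 78 e⁻, Z=79. Sn4+ < Pb4+ (same group, 1 shell fewer); Pb4+ < Tl3+ (both 78 e⁻, Z=82>81); Tl3+ < Hg2+ (isoelectronic, higher Z=81 is smaller); Hg2+ < Au+ (isoelectronic, higher Z=80 is smaller).
So the order is Sn4+ < Pb4+ < Tl3+ < Hg2+ < Au+; the 3rd-smallest ion is Tl3+.

Tl3+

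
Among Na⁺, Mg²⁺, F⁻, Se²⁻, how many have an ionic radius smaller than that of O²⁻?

Mg²⁺: 10 e⁻, Z=12, Na⁺: 10 e⁻, Z=11, F⁻: 10 e⁻, Z=9, O²⁻: 10 e⁻, Z=8, Se²⁻: 36 e⁻, Z=34. Mg²⁺ < Na⁺ (both 10 e⁻, Z=12>11); Na⁺ < F⁻ (both 10 e⁻, Z=11>9); F⁻ < O²⁻ (both 10 e⁻, Z=9>8); O²⁻ < Se²⁻ (same group, 2 shells fewer).
Overall: Mg²⁺ < Na⁺ < F⁻ < O²⁻ < Se²⁻. O²⁻ has 3 below it and 1 above. That's 3.

3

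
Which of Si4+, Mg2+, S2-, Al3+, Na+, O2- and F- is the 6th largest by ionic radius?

Al3+

Tabulating Z and e⁻: Si4+ (Z=14, 10 e⁻), Al3+ (Z=13, 10 e⁻), Mg2+ (Z=12, 10 e⁻), Na+ (Z=11, 10 e⁻), F- (Z=9, 10 e⁻), O2- (Z=8, 10 e⁻), S2- (Z=16, 18 e⁻). Si4+ < Al3+ (both 10 e⁻, Z=14>13); Al3+ < Mg2+ (isoelectronic, higher Z=13 is smaller); Mg2+ < Na+ (both 10 e⁻, Z=12>11); Na+ < F- (isoelectronic, higher Z=11 is smaller); F- < O2- (isoelectronic, higher Z=9 is smaller); O2- < S2- (same group, 1 shell fewer).
That gives Si4+ < Al3+ < Mg2+ < Na+ < F- < O2- < S2-. From the largest end, number 6 is Al3+.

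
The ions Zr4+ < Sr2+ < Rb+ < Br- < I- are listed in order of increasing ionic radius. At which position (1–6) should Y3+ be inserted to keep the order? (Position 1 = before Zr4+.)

Work out protons and electrons: Zr4+ has 36 e⁻ (Z=40), Y3+ has 36 e⁻ (Z=39), Sr2+ has 36 e⁻ (Z=38), Rb+ has 36 e⁻ (Z=37), Br- has 36 e⁻ (Z=35), I- has 54 e⁻ (Z=53). Zr4+ < Y3+ (both 36 e⁻, Z=40>39); Y3+ < Sr2+ (both 36 e⁻, Z=39>38); Sr2+ < Rb+ (isoelectronic, higher Z=38 is smaller); Rb+ < Br- (both 36 e⁻, Z=37>35); Br- < I- (same group, 1 shell fewer).
With Y3+ included the full order is Zr4+ < Y3+ < Sr2+ < Rb+ < Br- < I-, so it takes position 2.

2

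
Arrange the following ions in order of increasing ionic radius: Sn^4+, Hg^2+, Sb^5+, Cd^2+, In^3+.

Sb^5+ < Sn^4+ < In^3+ < Cd^2+ < Hg^2+

Tabulating Z and e⁻: Sb^5+ has 46 e⁻ (Z=51), Sn^4+ has 46 e⁻ (Z=50), In^3+ has 46 e⁻ (Z=49), Cd^2+ has 46 e⁻ (Z=48), Hg^2+ has 78 e⁻ (Z=80). Sb^5+ < Sn^4+ (both 46 e⁻, Z=51>50); Sn^4+ < In^3+ (both 46 e⁻, Z=50>49); In^3+ < Cd^2+ (both 46 e⁻, Z=49>48); Cd^2+ < Hg^2+ (same group, period 5 vs 6).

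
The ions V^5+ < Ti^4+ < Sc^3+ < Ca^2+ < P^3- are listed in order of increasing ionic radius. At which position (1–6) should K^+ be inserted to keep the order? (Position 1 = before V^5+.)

All of these have 18 electrons (isoelectronic). With the same electron cloud, the ion with the most protons pulls it in tightest. Nuclear charges: V^5+ (Z=23), Ti^4+ (Z=22), Sc^3+ (Z=21), Ca^2+ (Z=20), K^+ (Z=19), P^3- (Z=15). Highest Z is smallest.
Merged order: V^5+ < Ti^4+ < Sc^3+ < Ca^2+ < K^+ < P^3- — K^+ is number 5.

5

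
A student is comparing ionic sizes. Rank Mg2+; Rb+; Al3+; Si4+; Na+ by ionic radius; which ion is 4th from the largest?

Work out protons and electrons: Si4+ has 10 e⁻ (Z=14), Al3+ has 10 e⁻ (Z=13), Mg2+ has 10 e⁻ (Z=12), Na+ has 10 e⁻ (Z=11), Rb+ has 36 e⁻ (Z=37). Si4+ < Al3+ (isoelectronic, higher Z=14 is smaller); Al3+ < Mg2+ (isoelectronic, higher Z=13 is smaller); Mg2+ < Na+ (isoelectronic, higher Z=12 is smaller); Na+ < Rb+ (same group, 2 shells fewer).
So the order is Si4+ < Al3+ < Mg2+ < Na+ < Rb+; the 4th-largest ion is Al3+.

Al3+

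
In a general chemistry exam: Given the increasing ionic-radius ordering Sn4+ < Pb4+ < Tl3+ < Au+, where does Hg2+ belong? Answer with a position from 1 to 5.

First list Z and electron count for each: Sn4+ has 46 e⁻ (Z=50), Pb4+ has 78 e⁻ (Z=82), Tl3+ has 78 e⁻ (Z=81), Hg2+ has 78 e⁻ (Z=80), Au+ has 78 e⁻ (Z=79). Sn4+ < Pb4+ (same group, 1 shell fewer); Pb4+ < Tl3+ (both 78 e⁻, Z=82>81); Tl3+ < Hg2+ (isoelectronic, higher Z=81 is smaller); Hg2+ < Au+ (both 78 e⁻, Z=80>79).
With Hg2+ included the full order is Sn4+ < Pb4+ < Tl3+ < Hg2+ < Au+, so it takes position 4.

4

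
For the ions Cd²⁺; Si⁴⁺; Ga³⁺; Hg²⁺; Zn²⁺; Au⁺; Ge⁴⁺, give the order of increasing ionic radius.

Tabulating Z and e⁻: Si⁴⁺: 10 e⁻, Z=14, Ge⁴⁺: 28 e⁻, Z=32, Ga³⁺: 28 e⁻, Z=31, Zn²⁺: 28 e⁻, Z=30, Cd²⁺: 46 e⁻, Z=48, Hg²⁺: 78 e⁻, Z=80, Au⁺: 78 e⁻, Z=79. Si⁴⁺ < Ge⁴⁺ (same group, 1 shell fewer); Ge⁴⁺ < Ga³⁺ (isoelectronic, higher Z=32 is smaller); Ga³⁺ < Zn²⁺ (both 28 e⁻, Z=31>30); Zn²⁺ < Cd²⁺ (same group, 1 shell fewer); Cd²⁺ < Hg²⁺ (same group, period 5 vs 6); Hg²⁺ < Au⁺ (both 78 e⁻, Z=80>79).

Si⁴⁺ < Ge⁴⁺ < Ga³⁺ < Zn²⁺ < Cd²⁺ < Hg²⁺ < Au⁺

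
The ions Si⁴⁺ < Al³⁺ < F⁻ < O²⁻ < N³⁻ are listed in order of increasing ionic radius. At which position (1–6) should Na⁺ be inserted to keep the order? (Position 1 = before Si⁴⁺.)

These species are isoelectronic with 10 electrons. The only difference is the number of protons: Si⁴⁺ (Z=14), Al³⁺ (Z=13), Na⁺ (Z=11), F⁻ (Z=9), O²⁻ (Z=8), N³⁻ (Z=7). The strongest nuclear pull (Si⁴⁺) gives the smallest ion.
Putting Na⁺ in gives Si⁴⁺ < Al³⁺ < Na⁺ < F⁻ < O²⁻ < N³⁻; it lands at slot 3.

3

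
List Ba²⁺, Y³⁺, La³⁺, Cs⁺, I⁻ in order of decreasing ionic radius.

I⁻ > Cs⁺ > Ba²⁺ > La³⁺ > Y³⁺

Electron counts and nuclear charges: Y³⁺: 36 e⁻, Z=39, La³⁺: 54 e⁻, Z=57, Ba²⁺: 54 e⁻, Z=56, Cs⁺: 54 e⁻, Z=55, I⁻: 54 e⁻, Z=53. Y³⁺ < La³⁺ (same group, period 5 vs 6); La³⁺ < Ba²⁺ (both 54 e⁻, Z=57>56); Ba²⁺ < Cs⁺ (isoelectronic, higher Z=56 is smaller); Cs⁺ < I⁻ (isoelectronic, higher Z=55 is smaller).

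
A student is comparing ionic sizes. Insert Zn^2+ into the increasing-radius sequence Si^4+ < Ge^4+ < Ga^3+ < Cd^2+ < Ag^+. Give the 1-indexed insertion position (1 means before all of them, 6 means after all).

First list Z and electron count for each: Si^4+ has 10 e⁻ (Z=14), Ge^4+ has 28 e⁻ (Z=32), Ga^3+ has 28 e⁻ (Z=31), Zn^2+ has 28 e⁻ (Z=30), Cd^2+ has 46 e⁻ (Z=48), Ag^+ has 46 e⁻ (Z=47). Si^4+ < Ge^4+ (same group, 1 shell fewer); Ge^4+ < Ga^3+ (isoelectronic, higher Z=32 is smaller); Ga^3+ < Zn^2+ (isoelectronic, higher Z=31 is smaller); Zn^2+ < Cd^2+ (same group, 1 shell fewer); Cd^2+ < Ag^+ (isoelectronic, higher Z=48 is smaller).
The complete sequence is Si^4+ < Ge^4+ < Ga^3+ < Zn^2+ < Cd^2+ < Ag^+. Zn^2+ sits at position 4.

4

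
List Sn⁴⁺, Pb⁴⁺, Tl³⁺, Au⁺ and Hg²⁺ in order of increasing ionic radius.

First list Z and electron count for each: Sn⁴⁺: 46 e⁻, Z=50, Pb⁴⁺: 78 e⁻, Z=82, Tl³⁺: 78 e⁻, Z=81, Hg²⁺: 78 e⁻, Z=80, Au⁺: 78 e⁻, Z=79. Sn⁴⁺ < Pb⁴⁺ (same group, 1 shell fewer); Pb⁴⁺ < Tl³⁺ (both 78 e⁻, Z=82>81); Tl³⁺ < Hg²⁺ (both 78 e⁻, Z=81>80); Hg²⁺ < Au⁺ (both 78 e⁻, Z=80>79).

Sn⁴⁺ < Pb⁴⁺ < Tl³⁺ < Hg²⁺ < Au⁺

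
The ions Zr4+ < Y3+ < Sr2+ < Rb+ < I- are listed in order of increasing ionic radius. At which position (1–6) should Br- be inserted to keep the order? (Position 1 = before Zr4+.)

5

Work out protons and electrons: Zr4+ has 36 e⁻ (Z=40), Y3+ has 36 e⁻ (Z=39), Sr2+ has 36 e⁻ (Z=38), Rb+ has 36 e⁻ (Z=37), Br- has 36 e⁻ (Z=35), I- has 54 e⁻ (Z=53). Zr4+ < Y3+ (isoelectronic, higher Z=40 is smaller); Y3+ < Sr2+ (both 36 e⁻, Z=39>38); Sr2+ < Rb+ (isoelectronic, higher Z=38 is smaller); Rb+ < Br- (isoelectronic, higher Z=37 is smaller); Br- < I- (same group, period 4 vs 5).
Merged order: Zr4+ < Y3+ < Sr2+ < Rb+ < Br- < I- — Br- is number 5.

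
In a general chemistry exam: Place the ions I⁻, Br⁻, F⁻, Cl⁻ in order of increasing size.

These ions sit in one column with identical charge. Each step down the periodic table adds a principal shell, increasing the radius.

F⁻ < Cl⁻ < Br⁻ < I⁻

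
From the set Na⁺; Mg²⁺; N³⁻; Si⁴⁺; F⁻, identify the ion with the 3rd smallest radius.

Na⁺

These species are isoelectronic with 10 electrons. The only difference is the number of protons: Si⁴⁺ (Z=14), Mg²⁺ (Z=12), Na⁺ (Z=11), F⁻ (Z=9), N³⁻ (Z=7). The strongest nuclear pull (Si⁴⁺) gives the smallest ion.
Full ascending order: Si⁴⁺ < Mg²⁺ < Na⁺ < F⁻ < N³⁻. Counting from the smallest, position 3 is Na⁺.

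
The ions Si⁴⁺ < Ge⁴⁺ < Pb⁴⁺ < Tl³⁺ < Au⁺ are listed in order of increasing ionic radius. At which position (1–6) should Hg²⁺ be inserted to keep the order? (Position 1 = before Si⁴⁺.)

5

Electron counts and nuclear charges: Si⁴⁺ has 10 e⁻ (Z=14), Ge⁴⁺ has 28 e⁻ (Z=32), Pb⁴⁺ has 78 e⁻ (Z=82), Tl³⁺ has 78 e⁻ (Z=81), Hg²⁺ has 78 e⁻ (Z=80), Au⁺ has 78 e⁻ (Z=79). Si⁴⁺ < Ge⁴⁺ (same group, 1 shell fewer); Ge⁴⁺ < Pb⁴⁺ (same group, period 4 vs 6); Pb⁴⁺ < Tl³⁺ (both 78 e⁻, Z=82>81); Tl³⁺ < Hg²⁺ (isoelectronic, higher Z=81 is smaller); Hg²⁺ < Au⁺ (isoelectronic, higher Z=80 is smaller).
The complete sequence is Si⁴⁺ < Ge⁴⁺ < Pb⁴⁺ < Tl³⁺ < Hg²⁺ < Au⁺. Hg²⁺ sits at position 5.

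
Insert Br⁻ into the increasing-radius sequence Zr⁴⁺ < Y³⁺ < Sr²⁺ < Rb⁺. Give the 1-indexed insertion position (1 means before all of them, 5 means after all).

5

All of these have 36 electrons (isoelectronic). With the same electron cloud, the ion with the most protons pulls it in tightest. Nuclear charges: Zr⁴⁺ (Z=40), Y³⁺ (Z=39), Sr²⁺ (Z=38), Rb⁺ (Z=37), Br⁻ (Z=35). Highest Z is smallest.
Merged order: Zr⁴⁺ < Y³⁺ < Sr²⁺ < Rb⁺ < Br⁻ — Br⁻ is number 5.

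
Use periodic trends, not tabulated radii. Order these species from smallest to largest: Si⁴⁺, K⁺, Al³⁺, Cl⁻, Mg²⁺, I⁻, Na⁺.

First list Z and electron count for each: Si⁴⁺: 10 e⁻, Z=14, Al³⁺: 10 e⁻, Z=13, Mg²⁺: 10 e⁻, Z=12, Na⁺: 10 e⁻, Z=11, K⁺: 18 e⁻, Z=19, Cl⁻: 18 e⁻, Z=17, I⁻: 54 e⁻, Z=53. Si⁴⁺ < Al³⁺ (isoelectronic, higher Z=14 is smaller); Al³⁺ < Mg²⁺ (both 10 e⁻, Z=13>12); Mg²⁺ < Na⁺ (isoelectronic, higher Z=12 is smaller); Na⁺ < K⁺ (same group, period 3 vs 4); K⁺ < Cl⁻ (both 18 e⁻, Z=19>17); Cl⁻ < I⁻ (same group, 2 shells fewer).

Si⁴⁺ < Al³⁺ < Mg²⁺ < Na⁺ < K⁺ < Cl⁻ < I⁻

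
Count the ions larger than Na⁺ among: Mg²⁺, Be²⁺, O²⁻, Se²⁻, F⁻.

3

Work out protons and electrons: Be²⁺ has 2 e⁻ (Z=4), Mg²⁺ has 10 e⁻ (Z=12), Na⁺ has 10 e⁻ (Z=11), F⁻ has 10 e⁻ (Z=9), O²⁻ has 10 e⁻ (Z=8), Se²⁻ has 36 e⁻ (Z=34). Be²⁺ < Mg²⁺ (same group, period 2 vs 3); Mg²⁺ < Na⁺ (both 10 e⁻, Z=12>11); Na⁺ < F⁻ (both 10 e⁻, Z=11>9); F⁻ < O²⁻ (isoelectronic, higher Z=9 is smaller); O²⁻ < Se²⁻ (same group, 2 shells fewer).
Placing each against Na⁺: smaller — Be²⁺, Mg²⁺; larger — F⁻, O²⁻, Se²⁻. So 3 are larger.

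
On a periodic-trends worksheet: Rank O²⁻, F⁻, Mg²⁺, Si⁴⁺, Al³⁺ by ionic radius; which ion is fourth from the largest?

Al³⁺

Isoelectronic series (10 e⁻ each). Size is set by nuclear charge: more protons means a smaller ion. Si⁴⁺ (Z=14), Al³⁺ (Z=13), Mg²⁺ (Z=12), F⁻ (Z=9), O²⁻ (Z=8).
Full ascending order: Si⁴⁺ < Al³⁺ < Mg²⁺ < F⁻ < O²⁻. Counting from the largest, position 4 is Al³⁺.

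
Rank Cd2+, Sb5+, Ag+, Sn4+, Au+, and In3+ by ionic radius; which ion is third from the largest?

Cd2+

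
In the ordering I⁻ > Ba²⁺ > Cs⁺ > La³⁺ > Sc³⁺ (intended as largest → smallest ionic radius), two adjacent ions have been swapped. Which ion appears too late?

Cs⁺

The pair Ba²⁺, Cs⁺ is the wrong way round — they are isoelectronic (54 e⁻) and Ba has more protons than Cs (56 vs 55), making Ba²⁺ smaller. All other adjacent pairs agree with periodic trends, so Cs⁺ is the misplaced ion.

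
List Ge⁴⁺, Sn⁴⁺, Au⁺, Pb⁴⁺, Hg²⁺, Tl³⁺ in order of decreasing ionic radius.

Au⁺ > Hg²⁺ > Tl³⁺ > Pb⁴⁺ > Sn⁴⁺ > Ge⁴⁺

Electron counts and nuclear charges: Ge⁴⁺ has 28 e⁻ (Z=32), Sn⁴⁺ has 46 e⁻ (Z=50), Pb⁴⁺ has 78 e⁻ (Z=82), Tl³⁺ has 78 e⁻ (Z=81), Hg²⁺ has 78 e⁻ (Z=80), Au⁺ has 78 e⁻ (Z=79). Ge⁴⁺ < Sn⁴⁺ (same group, 1 shell fewer); Sn⁴⁺ < Pb⁴⁺ (same group, 1 shell fewer); Pb⁴⁺ < Tl³⁺ (isoelectronic, higher Z=82 is smaller); Tl³⁺ < Hg²⁺ (both 78 e⁻, Z=81>80); Hg²⁺ < Au⁺ (isoelectronic, higher Z=80 is smaller).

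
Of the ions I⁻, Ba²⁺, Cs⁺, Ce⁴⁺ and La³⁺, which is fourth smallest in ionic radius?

Isoelectronic series (54 e⁻ each). Size is set by nuclear charge: more protons means a smaller ion. Ce⁴⁺ (Z=58), La³⁺ (Z=57), Ba²⁺ (Z=56), Cs⁺ (Z=55), I⁻ (Z=53).
So the order is Ce⁴⁺ < La³⁺ < Ba²⁺ < Cs⁺ < I⁻; the 4th-smallest ion is Cs⁺.

Cs⁺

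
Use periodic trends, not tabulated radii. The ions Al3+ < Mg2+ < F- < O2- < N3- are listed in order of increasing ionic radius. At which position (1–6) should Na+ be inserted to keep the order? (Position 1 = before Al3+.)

3

Each ion has 10 electrons. The ranking follows nuclear charge in reverse — greater Z gives a smaller radius. Al3+ (Z=13), Mg2+ (Z=12), Na+ (Z=11), F- (Z=9), O2- (Z=8), N3- (Z=7).
With Na+ included the full order is Al3+ < Mg2+ < Na+ < F- < O2- < N3-, so it takes position 3.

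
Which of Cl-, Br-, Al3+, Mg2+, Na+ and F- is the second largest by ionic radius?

Electron counts and nuclear charges: Al3+ has 10 e⁻ (Z=13), Mg2+ has 10 e⁻ (Z=12), Na+ has 10 e⁻ (Z=11), F- has 10 e⁻ (Z=9), Cl- has 18 e⁻ (Z=17), Br- has 36 e⁻ (Z=35). Al3+ < Mg2+ (isoelectronic, higher Z=13 is smaller); Mg2+ < Na+ (both 10 e⁻, Z=12>11); Na+ < F- (both 10 e⁻, Z=11>9); F- < Cl- (same group, 1 shell fewer); Cl- < Br- (same group, 1 shell fewer).
Ordering: Al3+ < Mg2+ < Na+ < F- < Cl- < Br-. The second largest is Cl-.

Cl-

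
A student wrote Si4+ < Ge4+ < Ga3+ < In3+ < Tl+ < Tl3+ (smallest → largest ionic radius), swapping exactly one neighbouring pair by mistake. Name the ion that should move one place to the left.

Tl3+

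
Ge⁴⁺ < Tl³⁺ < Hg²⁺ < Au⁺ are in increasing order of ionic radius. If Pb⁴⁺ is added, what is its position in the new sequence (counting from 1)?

Tabulating Z and e⁻: Ge⁴⁺ (Z=32, 28 e⁻), Pb⁴⁺ (Z=82, 78 e⁻), Tl³⁺ (Z=81, 78 e⁻), Hg²⁺ (Z=80, 78 e⁻), Au⁺ (Z=79, 78 e⁻). Ge⁴⁺ < Pb⁴⁺ (same group, period 4 vs 6); Pb⁴⁺ < Tl³⁺ (isoelectronic, higher Z=82 is smaller); Tl³⁺ < Hg²⁺ (isoelectronic, higher Z=81 is smaller); Hg²⁺ < Au⁺ (isoelectronic, higher Z=80 is smaller).
With Pb⁴⁺ included the full order is Ge⁴⁺ < Pb⁴⁺ < Tl³⁺ < Hg²⁺ < Au⁺, so it takes position 2.

2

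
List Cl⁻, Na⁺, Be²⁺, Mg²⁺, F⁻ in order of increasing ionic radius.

Be²⁺ < Mg²⁺ < Na⁺ < F⁻ < Cl⁻

Be²⁺: 2 e⁻, Z=4, Mg²⁺: 10 e⁻, Z=12, Na⁺: 10 e⁻, Z=11, F⁻: 10 e⁻, Z=9, Cl⁻: 18 e⁻, Z=17. Be²⁺ < Mg²⁺ (same group, period 2 vs 3); Mg²⁺ < Na⁺ (isoelectronic, higher Z=12 is smaller); Na⁺ < F⁻ (both 10 e⁻, Z=11>9); F⁻ < Cl⁻ (same group, period 2 vs 3).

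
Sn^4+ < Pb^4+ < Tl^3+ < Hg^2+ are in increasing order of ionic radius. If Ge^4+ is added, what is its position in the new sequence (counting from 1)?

1

Electron counts and nuclear charges: Ge^4+ (Z=32, 28 e⁻), Sn^4+ (Z=50, 46 e⁻), Pb^4+ (Z=82, 78 e⁻), Tl^3+ (Z=81, 78 e⁻), Hg^2+ (Z=80, 78 e⁻). Ge^4+ < Sn^4+ (same group, period 4 vs 5); Sn^4+ < Pb^4+ (same group, 1 shell fewer); Pb^4+ < Tl^3+ (both 78 e⁻, Z=82>81); Tl^3+ < Hg^2+ (isoelectronic, higher Z=81 is smaller).
Putting Ge^4+ in gives Ge^4+ < Sn^4+ < Pb^4+ < Tl^3+ < Hg^2+; it lands at slot 1.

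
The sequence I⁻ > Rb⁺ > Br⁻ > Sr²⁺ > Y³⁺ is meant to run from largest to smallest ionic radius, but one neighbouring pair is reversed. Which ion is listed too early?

The pair Rb⁺, Br⁻ is the wrong way round — Rb⁺ and Br⁻ share 36 electrons; the higher nuclear charge on Rb (Z=37) contracts it more, so Rb⁺ < Br⁻. All other adjacent pairs agree with periodic trends, so Rb⁺ is the misplaced ion.

Rb⁺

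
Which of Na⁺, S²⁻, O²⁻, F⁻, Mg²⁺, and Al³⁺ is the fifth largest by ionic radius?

Al³⁺ (Z=13, 10 e⁻), Mg²⁺ (Z=12, 10 e⁻), Na⁺ (Z=11, 10 e⁻), F⁻ (Z=9, 10 e⁻), O²⁻ (Z=8, 10 e⁻), S²⁻ (Z=16, 18 e⁻). Al³⁺ < Mg²⁺ (both 10 e⁻, Z=13>12); Mg²⁺ < Na⁺ (both 10 e⁻, Z=12>11); Na⁺ < F⁻ (isoelectronic, higher Z=11 is smaller); F⁻ < O²⁻ (both 10 e⁻, Z=9>8); O²⁻ < S²⁻ (same group, period 2 vs 3).
So the order is Al³⁺ < Mg²⁺ < Na⁺ < F⁻ < O²⁻ < S²⁻; the 5th-largest ion is Mg²⁺.

Mg²⁺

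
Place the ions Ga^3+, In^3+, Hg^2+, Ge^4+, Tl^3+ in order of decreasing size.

Hg^2+ > Tl^3+ > In^3+ > Ga^3+ > Ge^4+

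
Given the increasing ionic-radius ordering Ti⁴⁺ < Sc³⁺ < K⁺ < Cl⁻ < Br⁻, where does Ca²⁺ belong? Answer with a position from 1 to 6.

3

First list Z and electron count for each: Ti⁴⁺ has 18 e⁻ (Z=22), Sc³⁺ has 18 e⁻ (Z=21), Ca²⁺ has 18 e⁻ (Z=20), K⁺ has 18 e⁻ (Z=19), Cl⁻ has 18 e⁻ (Z=17), Br⁻ has 36 e⁻ (Z=35). Ti⁴⁺ < Sc³⁺ (both 18 e⁻, Z=22>21); Sc³⁺ < Ca²⁺ (isoelectronic, higher Z=21 is smaller); Ca²⁺ < K⁺ (both 18 e⁻, Z=20>19); K⁺ < Cl⁻ (isoelectronic, higher Z=19 is smaller); Cl⁻ < Br⁻ (same group, period 3 vs 4).
With Ca²⁺ included the full order is Ti⁴⁺ < Sc³⁺ < Ca²⁺ < K⁺ < Cl⁻ < Br⁻, so it takes position 3.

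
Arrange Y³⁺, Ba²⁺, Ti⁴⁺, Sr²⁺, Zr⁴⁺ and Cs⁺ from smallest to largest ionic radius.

Ti⁴⁺ < Zr⁴⁺ < Y³⁺ < Sr²⁺ < Ba²⁺ < Cs⁺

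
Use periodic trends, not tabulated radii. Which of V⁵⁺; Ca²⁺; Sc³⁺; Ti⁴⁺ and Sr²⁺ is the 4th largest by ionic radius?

Electron counts and nuclear charges: V⁵⁺ (Z=23, 18 e⁻), Ti⁴⁺ (Z=22, 18 e⁻), Sc³⁺ (Z=21, 18 e⁻), Ca²⁺ (Z=20, 18 e⁻), Sr²⁺ (Z=38, 36 e⁻). V⁵⁺ < Ti⁴⁺ (both 18 e⁻, Z=23>22); Ti⁴⁺ < Sc³⁺ (isoelectronic, higher Z=22 is smaller); Sc³⁺ < Ca²⁺ (both 18 e⁻, Z=21>20); Ca²⁺ < Sr²⁺ (same group, 1 shell fewer).
Ordering: V⁵⁺ < Ti⁴⁺ < Sc³⁺ < Ca²⁺ < Sr²⁺. The 4th largest is Ti⁴⁺.

Ti⁴⁺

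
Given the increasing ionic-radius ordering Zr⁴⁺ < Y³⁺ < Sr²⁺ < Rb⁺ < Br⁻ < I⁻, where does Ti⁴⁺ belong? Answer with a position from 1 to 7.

1

Tabulating Z and e⁻: Ti⁴⁺ has 18 e⁻ (Z=22), Zr⁴⁺ has 36 e⁻ (Z=40), Y³⁺ has 36 e⁻ (Z=39), Sr²⁺ has 36 e⁻ (Z=38), Rb⁺ has 36 e⁻ (Z=37), Br⁻ has 36 e⁻ (Z=35), I⁻ has 54 e⁻ (Z=53). Ti⁴⁺ < Zr⁴⁺ (same group, 1 shell fewer); Zr⁴⁺ < Y³⁺ (isoelectronic, higher Z=40 is smaller); Y³⁺ < Sr²⁺ (both 36 e⁻, Z=39>38); Sr²⁺ < Rb⁺ (both 36 e⁻, Z=38>37); Rb⁺ < Br⁻ (isoelectronic, higher Z=37 is smaller); Br⁻ < I⁻ (same group, period 4 vs 5).
Putting Ti⁴⁺ in gives Ti⁴⁺ < Zr⁴⁺ < Y³⁺ < Sr²⁺ < Rb⁺ < Br⁻ < I⁻; it lands at slot 1.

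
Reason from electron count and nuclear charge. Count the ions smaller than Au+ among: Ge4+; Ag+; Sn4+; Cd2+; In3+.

5

Tabulating Z and e⁻: Ge4+ has 28 e⁻ (Z=32), Sn4+ has 46 e⁻ (Z=50), In3+ has 46 e⁻ (Z=49), Cd2+ has 46 e⁻ (Z=48), Ag+ has 46 e⁻ (Z=47), Au+ has 78 e⁻ (Z=79). Ge4+ < Sn4+ (same group, period 4 vs 5); Sn4+ < In3+ (both 46 e⁻, Z=50>49); In3+ < Cd2+ (both 46 e⁻, Z=49>48); Cd2+ < Ag+ (both 46 e⁻, Z=48>47); Ag+ < Au+ (same group, 1 shell fewer).
Placing each against Au+: smaller — Ge4+, Sn4+, In3+, Cd2+, Ag+; larger — none. Count: 5.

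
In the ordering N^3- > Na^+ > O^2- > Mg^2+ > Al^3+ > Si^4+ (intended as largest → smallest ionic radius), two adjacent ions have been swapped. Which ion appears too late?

O^2-

Check each adjacent pair. Na^+ and O^2- are reversed: both have 10 electrons but Z(Na)=11 > Z(O)=8, so Na^+ should be the smaller of the two. No other neighbouring pair contradicts the periodic trends, so O^2- is the ion listed too late.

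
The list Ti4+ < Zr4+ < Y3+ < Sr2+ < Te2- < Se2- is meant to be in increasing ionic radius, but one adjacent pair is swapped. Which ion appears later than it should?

The pair Te2-, Se2- is the wrong way round — both in group 16 with the same charge; Se2- (period 4) has the smaller radius. All other adjacent pairs agree with periodic trends, so Se2- is the misplaced ion.

Se2-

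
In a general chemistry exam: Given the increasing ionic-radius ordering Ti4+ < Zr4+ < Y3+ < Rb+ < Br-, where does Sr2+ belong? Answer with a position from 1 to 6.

Work out protons and electrons: Ti4+ has 18 e⁻ (Z=22), Zr4+ has 36 e⁻ (Z=40), Y3+ has 36 e⁻ (Z=39), Sr2+ has 36 e⁻ (Z=38), Rb+ has 36 e⁻ (Z=37), Br- has 36 e⁻ (Z=35). Ti4+ < Zr4+ (same group, period 4 vs 5); Zr4+ < Y3+ (both 36 e⁻, Z=40>39); Y3+ < Sr2+ (both 36 e⁻, Z=39>38); Sr2+ < Rb+ (both 36 e⁻, Z=38>37); Rb+ < Br- (both 36 e⁻, Z=37>35).
The complete sequence is Ti4+ < Zr4+ < Y3+ < Sr2+ < Rb+ < Br-. Sr2+ sits at position 4.

4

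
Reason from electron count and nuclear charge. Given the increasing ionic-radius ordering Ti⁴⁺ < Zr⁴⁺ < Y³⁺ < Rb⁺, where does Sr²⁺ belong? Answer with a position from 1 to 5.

4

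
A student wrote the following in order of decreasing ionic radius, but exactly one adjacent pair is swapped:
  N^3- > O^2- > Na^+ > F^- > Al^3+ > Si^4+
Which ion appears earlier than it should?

Na^+

Check each adjacent pair. Na^+ and F^- are reversed: both have 10 electrons but Z(Na)=11 > Z(F)=9, so Na^+ should be the smaller of the two. No other neighbouring pair contradicts the periodic trends, so Na^+ is the ion listed too early.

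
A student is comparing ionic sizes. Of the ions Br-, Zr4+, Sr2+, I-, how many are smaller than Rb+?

2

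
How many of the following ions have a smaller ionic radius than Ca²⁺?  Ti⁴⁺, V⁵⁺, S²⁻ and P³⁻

Isoelectronic series (18 e⁻ each). Size is set by nuclear charge: more protons means a smaller ion. V⁵⁺ (Z=23), Ti⁴⁺ (Z=22), Ca²⁺ (Z=20), S²⁻ (Z=16), P³⁻ (Z=15).
Ordering all of them (including Ca²⁺) by radius gives V⁵⁺ < Ti⁴⁺ < Ca²⁺ < S²⁻ < P³⁻. So 2 are smaller.

2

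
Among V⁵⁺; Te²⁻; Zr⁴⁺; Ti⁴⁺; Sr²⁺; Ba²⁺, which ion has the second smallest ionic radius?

Ti⁴⁺

Tabulating Z and e⁻: V⁵⁺ has 18 e⁻ (Z=23), Ti⁴⁺ has 18 e⁻ (Z=22), Zr⁴⁺ has 36 e⁻ (Z=40), Sr²⁺ has 36 e⁻ (Z=38), Ba²⁺ has 54 e⁻ (Z=56), Te²⁻ has 54 e⁻ (Z=52). V⁵⁺ < Ti⁴⁺ (isoelectronic, higher Z=23 is smaller); Ti⁴⁺ < Zr⁴⁺ (same group, 1 shell fewer); Zr⁴⁺ < Sr²⁺ (both 36 e⁻, Z=40>38); Sr²⁺ < Ba²⁺ (same group, period 5 vs 6); Ba²⁺ < Te²⁻ (isoelectronic, higher Z=56 is smaller).
That gives V⁵⁺ < Ti⁴⁺ < Zr⁴⁺ < Sr²⁺ < Ba²⁺ < Te²⁻. From the smallest end, number 2 is Ti⁴⁺.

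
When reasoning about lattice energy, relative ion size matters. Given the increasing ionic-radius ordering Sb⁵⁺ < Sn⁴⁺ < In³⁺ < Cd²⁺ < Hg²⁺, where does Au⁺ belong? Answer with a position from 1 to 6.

Tabulating Z and e⁻: Sb⁵⁺ (Z=51, 46 e⁻), Sn⁴⁺ (Z=50, 46 e⁻), In³⁺ (Z=49, 46 e⁻), Cd²⁺ (Z=48, 46 e⁻), Hg²⁺ (Z=80, 78 e⁻), Au⁺ (Z=79, 78 e⁻). Sb⁵⁺ < Sn⁴⁺ (isoelectronic, higher Z=51 is smaller); Sn⁴⁺ < In³⁺ (both 46 e⁻, Z=50>49); In³⁺ < Cd²⁺ (isoelectronic, higher Z=49 is smaller); Cd²⁺ < Hg²⁺ (same group, period 5 vs 6); Hg²⁺ < Au⁺ (isoelectronic, higher Z=80 is smaller).
With Au⁺ included the full order is Sb⁵⁺ < Sn⁴⁺ < In³⁺ < Cd²⁺ < Hg²⁺ < Au⁺, so it takes position 6.

6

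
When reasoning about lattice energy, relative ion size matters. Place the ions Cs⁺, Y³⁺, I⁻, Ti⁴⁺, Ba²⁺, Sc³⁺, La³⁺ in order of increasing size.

Electron counts and nuclear charges: Ti⁴⁺ has 18 e⁻ (Z=22), Sc³⁺ has 18 e⁻ (Z=21), Y³⁺ has 36 e⁻ (Z=39), La³⁺ has 54 e⁻ (Z=57), Ba²⁺ has 54 e⁻ (Z=56), Cs⁺ has 54 e⁻ (Z=55), I⁻ has 54 e⁻ (Z=53). Ti⁴⁺ < Sc³⁺ (isoelectronic, higher Z=22 is smaller); Sc³⁺ < Y³⁺ (same group, period 4 vs 5); Y³⁺ < La³⁺ (same group, 1 shell fewer); La³⁺ < Ba²⁺ (both 54 e⁻, Z=57>56); Ba²⁺ < Cs⁺ (isoelectronic, higher Z=56 is smaller); Cs⁺ < I⁻ (isoelectronic, higher Z=55 is smaller).

Ti⁴⁺ < Sc³⁺ < Y³⁺ < La³⁺ < Ba²⁺ < Cs⁺ < I⁻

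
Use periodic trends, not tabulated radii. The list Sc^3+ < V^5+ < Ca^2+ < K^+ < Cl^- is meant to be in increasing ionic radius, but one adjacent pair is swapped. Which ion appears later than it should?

The pair Sc^3+, V^5+ is the wrong way round — both have 18 electrons but Z(V)=23 > Z(Sc)=21, so V^5+ should be the smaller of the two. All other adjacent pairs agree with periodic trends, so V^5+ is the misplaced ion.

V^5+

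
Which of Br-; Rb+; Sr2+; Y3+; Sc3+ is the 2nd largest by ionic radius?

Tabulating Z and e⁻: Sc3+ (Z=21, 18 e⁻), Y3+ (Z=39, 36 e⁻), Sr2+ (Z=38, 36 e⁻), Rb+ (Z=37, 36 e⁻), Br- (Z=35, 36 e⁻). Sc3+ < Y3+ (same group, 1 shell fewer); Y3+ < Sr2+ (isoelectronic, higher Z=39 is smaller); Sr2+ < Rb+ (both 36 e⁻, Z=38>37); Rb+ < Br- (both 36 e⁻, Z=37>35).
Ordering: Sc3+ < Y3+ < Sr2+ < Rb+ < Br-. The 2nd largest is Rb+.

Rb+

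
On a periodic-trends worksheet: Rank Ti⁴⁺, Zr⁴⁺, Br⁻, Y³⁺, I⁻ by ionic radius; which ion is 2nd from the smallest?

Zr⁴⁺

Electron counts and nuclear charges: Ti⁴⁺: 18 e⁻, Z=22, Zr⁴⁺: 36 e⁻, Z=40, Y³⁺: 36 e⁻, Z=39, Br⁻: 36 e⁻, Z=35, I⁻: 54 e⁻, Z=53. Ti⁴⁺ < Zr⁴⁺ (same group, period 4 vs 5); Zr⁴⁺ < Y³⁺ (isoelectronic, higher Z=40 is smaller); Y³⁺ < Br⁻ (isoelectronic, higher Z=39 is smaller); Br⁻ < I⁻ (same group, period 4 vs 5).
That gives Ti⁴⁺ < Zr⁴⁺ < Y³⁺ < Br⁻ < I⁻. From the smallest end, number 2 is Zr⁴⁺.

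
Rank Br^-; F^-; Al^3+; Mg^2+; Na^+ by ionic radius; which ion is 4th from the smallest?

F^-

First list Z and electron count for each: Al^3+ (Z=13, 10 e⁻), Mg^2+ (Z=12, 10 e⁻), Na^+ (Z=11, 10 e⁻), F^- (Z=9, 10 e⁻), Br^- (Z=35, 36 e⁻). Al^3+ < Mg^2+ (both 10 e⁻, Z=13>12); Mg^2+ < Na^+ (isoelectronic, higher Z=12 is smaller); Na^+ < F^- (isoelectronic, higher Z=11 is smaller); F^- < Br^- (same group, period 2 vs 4).
Ordering: Al^3+ < Mg^2+ < Na^+ < F^- < Br^-. The 4th smallest is F^-.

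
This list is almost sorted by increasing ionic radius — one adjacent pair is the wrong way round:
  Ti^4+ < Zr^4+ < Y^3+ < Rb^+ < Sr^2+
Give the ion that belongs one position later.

The pair Rb^+, Sr^2+ is the wrong way round — both have 36 electrons but Z(Sr)=38 > Z(Rb)=37, so Sr^2+ should be the smaller of the two. All other adjacent pairs agree with periodic trends, so Rb^+ is the misplaced ion.

Rb^+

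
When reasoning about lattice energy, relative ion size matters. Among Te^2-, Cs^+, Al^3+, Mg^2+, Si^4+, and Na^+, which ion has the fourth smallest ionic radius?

Na^+

Work out protons and electrons: Si^4+ (Z=14, 10 e⁻), Al^3+ (Z=13, 10 e⁻), Mg^2+ (Z=12, 10 e⁻), Na^+ (Z=11, 10 e⁻), Cs^+ (Z=55, 54 e⁻), Te^2- (Z=52, 54 e⁻). Si^4+ < Al^3+ (isoelectronic, higher Z=14 is smaller); Al^3+ < Mg^2+ (both 10 e⁻, Z=13>12); Mg^2+ < Na^+ (both 10 e⁻, Z=12>11); Na^+ < Cs^+ (same group, 3 shells fewer); Cs^+ < Te^2- (both 54 e⁻, Z=55>52).
Full ascending order: Si^4+ < Al^3+ < Mg^2+ < Na^+ < Cs^+ < Te^2-. Counting from the smallest, position 4 is Na^+.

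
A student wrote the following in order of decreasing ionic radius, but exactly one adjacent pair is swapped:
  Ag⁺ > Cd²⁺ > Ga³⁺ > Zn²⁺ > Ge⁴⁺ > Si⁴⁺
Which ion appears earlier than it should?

Check each adjacent pair. Ga³⁺ and Zn²⁺ are reversed: Ga³⁺ and Zn²⁺ share 28 electrons; the higher nuclear charge on Ga (Z=31) contracts it more, so Ga³⁺ < Zn²⁺. No other neighbouring pair contradicts the periodic trends, so Ga³⁺ is the ion listed too early.

Ga³⁺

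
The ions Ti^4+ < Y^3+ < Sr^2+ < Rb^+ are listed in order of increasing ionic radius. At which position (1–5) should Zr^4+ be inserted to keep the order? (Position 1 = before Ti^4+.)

Electron counts and nuclear charges: Ti^4+ (Z=22, 18 e⁻), Zr^4+ (Z=40, 36 e⁻), Y^3+ (Z=39, 36 e⁻), Sr^2+ (Z=38, 36 e⁻), Rb^+ (Z=37, 36 e⁻). Ti^4+ < Zr^4+ (same group, 1 shell fewer); Zr^4+ < Y^3+ (isoelectronic, higher Z=40 is smaller); Y^3+ < Sr^2+ (both 36 e⁻, Z=39>38); Sr^2+ < Rb^+ (both 36 e⁻, Z=38>37).
Merged order: Ti^4+ < Zr^4+ < Y^3+ < Sr^2+ < Rb^+ — Zr^4+ is number 2.

2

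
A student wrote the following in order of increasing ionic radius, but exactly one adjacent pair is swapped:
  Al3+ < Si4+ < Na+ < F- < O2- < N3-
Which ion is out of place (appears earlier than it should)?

Al3+

Check each adjacent pair. Al3+ and Si4+ are reversed: they are isoelectronic (10 e⁻) and Si has more protons than Al (14 vs 13), making Si4+ smaller. No other neighbouring pair contradicts the periodic trends, so Al3+ is the ion listed too early.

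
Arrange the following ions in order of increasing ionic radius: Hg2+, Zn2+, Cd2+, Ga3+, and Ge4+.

Ge4+ < Ga3+ < Zn2+ < Cd2+ < Hg2+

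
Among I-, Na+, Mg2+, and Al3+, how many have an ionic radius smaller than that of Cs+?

3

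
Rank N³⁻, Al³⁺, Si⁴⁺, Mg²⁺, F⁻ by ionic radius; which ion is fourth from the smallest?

Isoelectronic series (10 e⁻ each). Size is set by nuclear charge: more protons means a smaller ion. Si⁴⁺ (Z=14), Al³⁺ (Z=13), Mg²⁺ (Z=12), F⁻ (Z=9), N³⁻ (Z=7).
Full ascending order: Si⁴⁺ < Al³⁺ < Mg²⁺ < F⁻ < N³⁻. Counting from the smallest, position 4 is F⁻.

F⁻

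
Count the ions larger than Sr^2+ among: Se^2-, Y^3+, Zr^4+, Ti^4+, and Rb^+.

Work out protons and electrons: Ti^4+ (Z=22, 18 e⁻), Zr^4+ (Z=40, 36 e⁻), Y^3+ (Z=39, 36 e⁻), Sr^2+ (Z=38, 36 e⁻), Rb^+ (Z=37, 36 e⁻), Se^2- (Z=34, 36 e⁻). Ti^4+ < Zr^4+ (same group, 1 shell fewer); Zr^4+ < Y^3+ (both 36 e⁻, Z=40>39); Y^3+ < Sr^2+ (both 36 e⁻, Z=39>38); Sr^2+ < Rb^+ (both 36 e⁻, Z=38>37); Rb^+ < Se^2- (both 36 e⁻, Z=37>34).
Relative to Sr^2+, the ions that are larger are Rb^+, Se^2-. Count: 2.

2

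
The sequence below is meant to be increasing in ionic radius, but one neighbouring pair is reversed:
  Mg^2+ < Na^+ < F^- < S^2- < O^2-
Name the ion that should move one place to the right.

Check each adjacent pair. S^2- and O^2- are reversed: O^2- and S^2- are in one column with the same charge; the lighter period-2 ion has one fewer shell and is smaller. No other neighbouring pair contradicts the periodic trends, so S^2- is the ion listed too early.

S^2-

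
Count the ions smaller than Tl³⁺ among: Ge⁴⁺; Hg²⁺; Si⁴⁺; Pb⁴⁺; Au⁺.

3

Tabulating Z and e⁻: Si⁴⁺ (Z=14, 10 e⁻), Ge⁴⁺ (Z=32, 28 e⁻), Pb⁴⁺ (Z=82, 78 e⁻), Tl³⁺ (Z=81, 78 e⁻), Hg²⁺ (Z=80, 78 e⁻), Au⁺ (Z=79, 78 e⁻). Si⁴⁺ < Ge⁴⁺ (same group, period 3 vs 4); Ge⁴⁺ < Pb⁴⁺ (same group, 2 shells fewer); Pb⁴⁺ < Tl³⁺ (isoelectronic, higher Z=82 is smaller); Tl³⁺ < Hg²⁺ (both 78 e⁻, Z=81>80); Hg²⁺ < Au⁺ (isoelectronic, higher Z=80 is smaller).
Ordering all of them (including Tl³⁺) by radius gives Si⁴⁺ < Ge⁴⁺ < Pb⁴⁺ < Tl³⁺ < Hg²⁺ < Au⁺. That's 3.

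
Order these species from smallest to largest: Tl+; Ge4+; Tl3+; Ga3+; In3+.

Ge4+ < Ga3+ < In3+ < Tl3+ < Tl+

First list Z and electron count for each: Ge4+: 28 e⁻, Z=32, Ga3+: 28 e⁻, Z=31, In3+: 46 e⁻, Z=49, Tl3+: 78 e⁻, Z=81, Tl+: 80 e⁻, Z=81. Ge4+ < Ga3+ (isoelectronic, higher Z=32 is smaller); Ga3+ < In3+ (same group, period 4 vs 5); In3+ < Tl3+ (same group, 1 shell fewer); Tl3+ < Tl+ (higher charge on the same element).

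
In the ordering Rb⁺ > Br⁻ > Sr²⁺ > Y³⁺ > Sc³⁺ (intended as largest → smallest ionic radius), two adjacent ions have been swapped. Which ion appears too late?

The pair Rb⁺, Br⁻ is the wrong way round — they are isoelectronic (36 e⁻) and Rb has more protons than Br (37 vs 35), making Rb⁺ smaller. All other adjacent pairs agree with periodic trends, so Br⁻ is the misplaced ion.

Br⁻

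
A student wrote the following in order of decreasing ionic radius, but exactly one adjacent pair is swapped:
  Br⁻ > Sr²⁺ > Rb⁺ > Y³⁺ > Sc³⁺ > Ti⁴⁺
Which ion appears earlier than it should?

Sr²⁺

Check each adjacent pair. Sr²⁺ and Rb⁺ are reversed: both have 36 electrons but Z(Sr)=38 > Z(Rb)=37, so Sr²⁺ should be the smaller of the two. No other neighbouring pair contradicts the periodic trends, so Sr²⁺ is the ion listed too early.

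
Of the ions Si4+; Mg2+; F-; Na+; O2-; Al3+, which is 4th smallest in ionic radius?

Isoelectronic series (10 e⁻ each). Size is set by nuclear charge: more protons means a smaller ion. Si4+ (Z=14), Al3+ (Z=13), Mg2+ (Z=12), Na+ (Z=11), F- (Z=9), O2- (Z=8).
So the order is Si4+ < Al3+ < Mg2+ < Na+ < F- < O2-; the 4th-smallest ion is Na+.

Na+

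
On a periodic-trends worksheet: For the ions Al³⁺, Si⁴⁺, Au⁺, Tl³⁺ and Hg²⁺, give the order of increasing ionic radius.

Si⁴⁺ < Al³⁺ < Tl³⁺ < Hg²⁺ < Au⁺

First list Z and electron count for each: Si⁴⁺ has 10 e⁻ (Z=14), Al³⁺ has 10 e⁻ (Z=13), Tl³⁺ has 78 e⁻ (Z=81), Hg²⁺ has 78 e⁻ (Z=80), Au⁺ has 78 e⁻ (Z=79). Si⁴⁺ < Al³⁺ (isoelectronic, higher Z=14 is smaller); Al³⁺ < Tl³⁺ (same group, 3 shells fewer); Tl³⁺ < Hg²⁺ (both 78 e⁻, Z=81>80); Hg²⁺ < Au⁺ (isoelectronic, higher Z=80 is smaller).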